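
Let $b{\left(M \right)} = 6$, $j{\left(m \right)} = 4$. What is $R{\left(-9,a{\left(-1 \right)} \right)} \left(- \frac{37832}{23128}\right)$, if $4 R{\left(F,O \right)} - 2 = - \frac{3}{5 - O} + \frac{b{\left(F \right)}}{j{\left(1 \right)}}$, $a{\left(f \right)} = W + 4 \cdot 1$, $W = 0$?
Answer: $- \frac{4729}{23128} \approx -0.20447$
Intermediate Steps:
$a{\left(f \right)} = 4$ ($a{\left(f \right)} = 0 + 4 \cdot 1 = 0 + 4 = 4$)
$R{\left(F,O \right)} = \frac{7}{8} - \frac{3}{4 \left(5 - O\right)}$ ($R{\left(F,O \right)} = \frac{1}{2} + \frac{- \frac{3}{5 - O} + \frac{6}{4}}{4} = \frac{1}{2} + \frac{- \frac{3}{5 - O} + 6 \cdot \frac{1}{4}}{4} = \frac{1}{2} + \frac{- \frac{3}{5 - O} + \frac{3}{2}}{4} = \frac{1}{2} + \frac{\frac{3}{2} - \frac{3}{5 - O}}{4} = \frac{1}{2} + \left(\frac{3}{8} - \frac{3}{4 \left(5 - O\right)}\right) = \frac{7}{8} - \frac{3}{4 \left(5 - O\right)}$)
$R{\left(-9,a{\left(-1 \right)} \right)} \left(- \frac{37832}{23128}\right) = \frac{-29 + 7 \cdot 4}{8 \left(-5 + 4\right)} \left(- \frac{37832}{23128}\right) = \frac{-29 + 28}{8 \left(-1\right)} \left(\left(-37832\right) \frac{1}{23128}\right) = \frac{1}{8} \left(-1\right) \left(-1\right) \left(- \frac{4729}{2891}\right) = \frac{1}{8} \left(- \frac{4729}{2891}\right) = - \frac{4729}{23128}$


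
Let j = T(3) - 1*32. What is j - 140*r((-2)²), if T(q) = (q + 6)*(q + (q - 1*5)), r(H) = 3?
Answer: -443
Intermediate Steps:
T(q) = (-5 + 2*q)*(6 + q) (T(q) = (6 + q)*(q + (q - 5)) = (6 + q)*(q + (-5 + q)) = (6 + q)*(-5 + 2*q) = (-5 + 2*q)*(6 + q))
j = -23 (j = (-30 + 2*3² + 7*3) - 1*32 = (-30 + 2*9 + 21) - 32 = (-30 + 18 + 21) - 32 = 9 - 32 = -23)
j - 140*r((-2)²) = -23 - 140*3 = -23 - 420 = -443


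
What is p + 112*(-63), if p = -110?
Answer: -7166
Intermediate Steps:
p + 112*(-63) = -110 + 112*(-63) = -110 - 7056 = -7166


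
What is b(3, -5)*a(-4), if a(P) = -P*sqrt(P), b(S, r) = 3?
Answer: 24*I ≈ 24.0*I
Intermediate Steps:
a(P) = -P**(3/2)
b(3, -5)*a(-4) = 3*(-(-4)**(3/2)) = 3*(-(-8)*I) = 3*(8*I) = 24*I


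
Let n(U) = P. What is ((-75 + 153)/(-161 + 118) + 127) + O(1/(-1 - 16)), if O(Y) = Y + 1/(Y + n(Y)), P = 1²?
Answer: 1475915/11696 ≈ 126.19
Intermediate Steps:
P = 1
n(U) = 1
O(Y) = Y + 1/(1 + Y) (O(Y) = Y + 1/(Y + 1) = Y + 1/(1 + Y))
((-75 + 153)/(-161 + 118) + 127) + O(1/(-1 - 16)) = ((-75 + 153)/(-161 + 118) + 127) + (1 + 1/(-1 - 16) + (1/(-1 - 16))²)/(1 + 1/(-1 - 16)) = (78/(-43) + 127) + (1 + 1/(-17) + (1/(-17))²)/(1 + 1/(-17)) = (78*(-1/43) + 127) + (1 - 1/17 + (-1/17)²)/(1 - 1/17) = (-78/43 + 127) + (1 - 1/17 + 1/289)/(16/17) = 5383/43 + (17/16)*(273/289) = 5383/43 + 273/272 = 1475915/11696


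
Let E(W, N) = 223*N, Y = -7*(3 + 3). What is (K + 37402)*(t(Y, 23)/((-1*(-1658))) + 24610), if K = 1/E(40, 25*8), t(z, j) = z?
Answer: 34032619808036469/36973400 ≈ 9.2046e+8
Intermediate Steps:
Y = -42 (Y = -7*6 = -42)
K = 1/44600 (K = 1/(223*(25*8)) = 1/(223*200) = 1/44600 ≈ 2.2422e-5)
(K + 37402)*(t(Y, 23)/((-1*(-1658))) + 24610) = (1/44600 + 37402)*(-42/((-1*(-1658))) + 24610) = 1668129201*(-42/1658 + 24610)/44600 = 1668129201*(-42*1/1658 + 24610)/44600 = 1668129201*(-21/829 + 24610)/44600 = (1668129201/44600)*(20401669/829) = 34032619808036469/36973400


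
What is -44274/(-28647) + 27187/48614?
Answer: 977054075/464215086 ≈ 2.1047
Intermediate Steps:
-44274/(-28647) + 27187/48614 = -44274*(-1/28647) + 27187*(1/48614) = 14758/9549 + 27187/48614 = 977054075/464215086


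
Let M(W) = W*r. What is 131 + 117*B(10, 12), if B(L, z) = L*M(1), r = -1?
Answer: -1039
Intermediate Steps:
M(W) = -W (M(W) = W*(-1) = -W)
B(L, z) = -L (B(L, z) = L*(-1*1) = L*(-1) = -L)
131 + 117*B(10, 12) = 131 + 117*(-1*10) = 131 + 117*(-10) = 131 - 1170 = -1039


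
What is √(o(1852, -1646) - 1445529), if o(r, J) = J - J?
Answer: I*√1445529 ≈ 1202.3*I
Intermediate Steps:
o(r, J) = 0
√(o(1852, -1646) - 1445529) = √(0 - 1445529) = √(-1445529) = I*√1445529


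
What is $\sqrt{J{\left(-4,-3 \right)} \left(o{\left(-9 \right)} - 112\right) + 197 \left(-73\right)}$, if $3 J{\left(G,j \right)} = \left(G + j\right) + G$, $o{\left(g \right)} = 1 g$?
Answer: $\frac{2 i \sqrt{31359}}{3} \approx 118.06 i$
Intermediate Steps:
$o{\left(g \right)} = g$
$J{\left(G,j \right)} = \frac{j}{3} + \frac{2 G}{3}$ ($J{\left(G,j \right)} = \frac{\left(G + j\right) + G}{3} = \frac{j + 2 G}{3} = \frac{j}{3} + \frac{2 G}{3}$)
$\sqrt{J{\left(-4,-3 \right)} \left(o{\left(-9 \right)} - 112\right) + 197 \left(-73\right)} = \sqrt{\left(\frac{1}{3} \left(-3\right) + \frac{2}{3} \left(-4\right)\right) \left(-9 - 112\right) + 197 \left(-73\right)} = \sqrt{\left(-1 - \frac{8}{3}\right) \left(-121\right) - 14381} = \sqrt{\left(- \frac{11}{3}\right) \left(-121\right) - 14381} = \sqrt{\frac{1331}{3} - 14381} = \sqrt{- \frac{41812}{3}} = \frac{2 i \sqrt{31359}}{3}$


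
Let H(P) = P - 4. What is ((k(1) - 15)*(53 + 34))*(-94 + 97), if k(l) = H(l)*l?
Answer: -4698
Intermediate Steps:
H(P) = -4 + P
k(l) = l*(-4 + l) (k(l) = (-4 + l)*l = l*(-4 + l))
((k(1) - 15)*(53 + 34))*(-94 + 97) = ((1*(-4 + 1) - 15)*(53 + 34))*(-94 + 97) = ((1*(-3) - 15)*87)*3 = ((-3 - 15)*87)*3 = -18*87*3 = -1566*3 = -4698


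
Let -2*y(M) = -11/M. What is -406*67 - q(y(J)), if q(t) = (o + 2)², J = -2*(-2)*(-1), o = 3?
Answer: -27227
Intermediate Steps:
J = -4 (J = 4*(-1) = -4)
y(M) = 11/(2*M) (y(M) = -(-11)/(2*M) = 11/(2*M))
q(t) = 25 (q(t) = (3 + 2)² = 5² = 25)
-406*67 - q(y(J)) = -406*67 - 1*25 = -27202 - 25 = -27227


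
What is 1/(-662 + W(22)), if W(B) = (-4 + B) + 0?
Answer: -1/644 ≈ -0.0015528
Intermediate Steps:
W(B) = -4 + B
1/(-662 + W(22)) = 1/(-662 + (-4 + 22)) = 1/(-662 + 18) = 1/(-644) = -1/644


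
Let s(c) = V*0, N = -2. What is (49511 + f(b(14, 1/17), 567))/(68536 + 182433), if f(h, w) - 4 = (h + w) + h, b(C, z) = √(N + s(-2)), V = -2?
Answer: 50082/250969 + 2*I*√2/250969 ≈ 0.19955 + 1.127e-5*I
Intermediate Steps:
s(c) = 0 (s(c) = -2*0 = 0)
b(C, z) = I*√2 (b(C, z) = √(-2 + 0) = √(-2) = I*√2)
f(h, w) = 4 + w + 2*h (f(h, w) = 4 + ((h + w) + h) = 4 + (w + 2*h) = 4 + w + 2*h)
(49511 + f(b(14, 1/17), 567))/(68536 + 182433) = (49511 + (4 + 567 + 2*(I*√2)))/(68536 + 182433) = (49511 + (4 + 567 + 2*I*√2))/250969 = (49511 + (571 + 2*I*√2))*(1/250969) = (50082 + 2*I*√2)*(1/250969) = 50082/250969 + 2*I*√2/250969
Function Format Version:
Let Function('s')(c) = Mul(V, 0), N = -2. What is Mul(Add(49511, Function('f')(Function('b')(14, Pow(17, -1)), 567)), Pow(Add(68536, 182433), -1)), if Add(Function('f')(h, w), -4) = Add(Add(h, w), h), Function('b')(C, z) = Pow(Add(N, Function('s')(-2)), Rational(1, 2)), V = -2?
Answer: Add(Rational(50082, 250969), Mul(Rational(2, 250969), I, Pow(2, Rational(1, 2)))) ≈ Add(0.19955, Mul(1.1270e-5, I))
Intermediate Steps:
Function('s')(c) = 0 (Function('s')(c) = Mul(-2, 0) = 0)
Function('b')(C, z) = Mul(I, Pow(2, Rational(1, 2))) (Function('b')(C, z) = Pow(Add(-2, 0), Rational(1, 2)) = Pow(-2, Rational(1, 2)) = Mul(I, Pow(2, Rational(1, 2))))
Function('f')(h, w) = Add(4, w, Mul(2, h)) (Function('f')(h, w) = Add(4, Add(Add(h, w), h)) = Add(4, Add(w, Mul(2, h))) = Add(4, w, Mul(2, h)))
Mul(Add(49511, Function('f')(Function('b')(14, Pow(17, -1)), 567)), Pow(Add(68536, 182433), -1)) = Mul(Add(49511, Add(4, 567, Mul(2, Mul(I, Pow(2, Rational(1, 2)))))), Pow(Add(68536, 182433), -1)) = Mul(Add(49511, Add(4, 567, Mul(2, I, Pow(2, Rational(1, 2))))), Pow(250969, -1)) = Mul(Add(49511, Add(571, Mul(2, I, Pow(2, Rational(1, 2))))), Rational(1, 250969)) = Mul(Add(50082, Mul(2, I, Pow(2, Rational(1, 2)))), Rational(1, 250969)) = Add(Rational(50082, 250969), Mul(Rational(2, 250969), I, Pow(2, Rational(1, 2))))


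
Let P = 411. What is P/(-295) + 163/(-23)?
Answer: -57538/6785 ≈ -8.4802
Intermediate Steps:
P/(-295) + 163/(-23) = 411/(-295) + 163/(-23) = 411*(-1/295) + 163*(-1/23) = -411/295 - 163/23 = -57538/6785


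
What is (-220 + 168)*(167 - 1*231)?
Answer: 3328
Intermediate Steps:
(-220 + 168)*(167 - 1*231) = -52*(167 - 231) = -52*(-64) = 3328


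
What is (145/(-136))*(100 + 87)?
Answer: -1595/8 ≈ -199.38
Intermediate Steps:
(145/(-136))*(100 + 87) = (145*(-1/136))*187 = -145/136*187 = -1595/8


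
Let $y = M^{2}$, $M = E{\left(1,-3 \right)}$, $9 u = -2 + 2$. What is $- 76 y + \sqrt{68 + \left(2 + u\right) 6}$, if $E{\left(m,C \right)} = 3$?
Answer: $-684 + 4 \sqrt{5} \approx -675.06$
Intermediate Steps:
$u = 0$ ($u = \frac{-2 + 2}{9} = \frac{1}{9} \cdot 0 = 0$)
$M = 3$
$y = 9$ ($y = 3^{2} = 9$)
$- 76 y + \sqrt{68 + \left(2 + u\right) 6} = \left(-76\right) 9 + \sqrt{68 + \left(2 + 0\right) 6} = -684 + \sqrt{68 + 2 \cdot 6} = -684 + \sqrt{68 + 12} = -684 + \sqrt{80} = -684 + 4 \sqrt{5}$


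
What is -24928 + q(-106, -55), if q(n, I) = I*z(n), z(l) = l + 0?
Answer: -19098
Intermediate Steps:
z(l) = l
q(n, I) = I*n
-24928 + q(-106, -55) = -24928 - 55*(-106) = -24928 + 5830 = -19098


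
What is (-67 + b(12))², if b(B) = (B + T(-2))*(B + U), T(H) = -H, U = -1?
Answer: 7569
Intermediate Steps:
b(B) = (-1 + B)*(2 + B) (b(B) = (B - 1*(-2))*(B - 1) = (B + 2)*(-1 + B) = (2 + B)*(-1 + B) = (-1 + B)*(2 + B))
(-67 + b(12))² = (-67 + (-2 + 12 + 12²))² = (-67 + (-2 + 12 + 144))² = (-67 + 154)² = 87² = 7569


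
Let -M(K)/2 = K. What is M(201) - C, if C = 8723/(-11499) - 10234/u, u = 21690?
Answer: -16659544664/41568885 ≈ -400.77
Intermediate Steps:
M(K) = -2*K
C = -51147106/41568885 (C = 8723/(-11499) - 10234/21690 = 8723*(-1/11499) - 10234*1/21690 = -8723/11499 - 5117/10845 = -51147106/41568885 ≈ -1.2304)
M(201) - C = -2*201 - 1*(-51147106/41568885) = -402 + 51147106/41568885 = -16659544664/41568885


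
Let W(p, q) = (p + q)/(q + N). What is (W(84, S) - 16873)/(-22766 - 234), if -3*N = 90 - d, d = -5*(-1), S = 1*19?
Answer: 472753/644000 ≈ 0.73409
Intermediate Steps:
S = 19
d = 5
N = -85/3 (N = -(90 - 1*5)/3 = -(90 - 5)/3 = -⅓*85 = -85/3 ≈ -28.333)
W(p, q) = (p + q)/(-85/3 + q) (W(p, q) = (p + q)/(q - 85/3) = (p + q)/(-85/3 + q))
(W(84, S) - 16873)/(-22766 - 234) = (3*(84 + 19)/(-85 + 3*19) - 16873)/(-22766 - 234) = (3*103/(-85 + 57) - 16873)/(-23000) = (3*103/(-28) - 16873)*(-1/23000) = (3*(-1/28)*103 - 16873)*(-1/23000) = (-309/28 - 16873)*(-1/23000) = -472753/28*(-1/23000) = 472753/644000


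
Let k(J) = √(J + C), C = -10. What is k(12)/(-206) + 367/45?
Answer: 367/45 - √2/206 ≈ 8.1487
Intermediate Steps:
k(J) = √(-10 + J) (k(J) = √(J - 10) = √(-10 + J))
k(12)/(-206) + 367/45 = √(-10 + 12)/(-206) + 367/45 = √2*(-1/206) + 367*(1/45) = -√2/206 + 367/45 = 367/45 - √2/206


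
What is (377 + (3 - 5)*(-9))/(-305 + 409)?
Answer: 395/104 ≈ 3.7981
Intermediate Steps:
(377 + (3 - 5)*(-9))/(-305 + 409) = (377 - 2*(-9))/104 = (377 + 18)*(1/104) = 395*(1/104) = 395/104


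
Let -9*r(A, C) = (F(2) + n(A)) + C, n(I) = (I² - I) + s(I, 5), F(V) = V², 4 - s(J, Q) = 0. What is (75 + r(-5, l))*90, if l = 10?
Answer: 6270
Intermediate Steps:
s(J, Q) = 4 (s(J, Q) = 4 - 1*0 = 4 + 0 = 4)
n(I) = 4 + I² - I (n(I) = (I² - I) + 4 = 4 + I² - I)
r(A, C) = -8/9 - C/9 - A²/9 + A/9 (r(A, C) = -((2² + (4 + A² - A)) + C)/9 = -((4 + (4 + A² - A)) + C)/9 = -((8 + A² - A) + C)/9 = -(8 + C + A² - A)/9 = -8/9 - C/9 - A²/9 + A/9)
(75 + r(-5, l))*90 = (75 + (-8/9 - ⅑*10 - ⅑*(-5)² + (⅑)*(-5)))*90 = (75 + (-8/9 - 10/9 - ⅑*25 - 5/9))*90 = (75 + (-8/9 - 10/9 - 25/9 - 5/9))*90 = (75 - 16/3)*90 = (209/3)*90 = 6270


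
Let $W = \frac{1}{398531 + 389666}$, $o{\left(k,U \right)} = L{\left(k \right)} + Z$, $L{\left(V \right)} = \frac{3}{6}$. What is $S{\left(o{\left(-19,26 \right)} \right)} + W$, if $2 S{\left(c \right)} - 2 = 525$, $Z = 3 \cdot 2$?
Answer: $\frac{415379821}{1576394} \approx 263.5$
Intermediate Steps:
$L{\left(V \right)} = \frac{1}{2}$ ($L{\left(V \right)} = 3 \cdot \frac{1}{6} = \frac{1}{2}$)
$Z = 6$
$o{\left(k,U \right)} = \frac{13}{2}$ ($o{\left(k,U \right)} = \frac{1}{2} + 6 = \frac{13}{2}$)
$W = \frac{1}{788197} \approx 1.2687 \cdot 10^{-6}$
$S{\left(c \right)} = \frac{527}{2}$ ($S{\left(c \right)} = 1 + \frac{1}{2} \cdot 525 = 1 + \frac{525}{2} = \frac{527}{2}$)
$S{\left(o{\left(-19,26 \right)} \right)} + W = \frac{527}{2} + \frac{1}{788197} = \frac{415379821}{1576394}$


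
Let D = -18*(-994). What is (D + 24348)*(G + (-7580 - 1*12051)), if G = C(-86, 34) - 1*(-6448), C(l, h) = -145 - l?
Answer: -559342080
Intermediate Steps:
D = 17892
G = 6389 (G = (-145 - 1*(-86)) - 1*(-6448) = (-145 + 86) + 6448 = -59 + 6448 = 6389)
(D + 24348)*(G + (-7580 - 1*12051)) = (17892 + 24348)*(6389 + (-7580 - 1*12051)) = 42240*(6389 + (-7580 - 12051)) = 42240*(6389 - 19631) = 42240*(-13242) = -559342080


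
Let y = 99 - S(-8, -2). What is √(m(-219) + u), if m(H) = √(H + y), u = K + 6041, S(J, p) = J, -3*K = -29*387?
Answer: √(9782 + 4*I*√7) ≈ 98.904 + 0.0535*I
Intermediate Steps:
K = 3741 (K = -(-29)*387/3 = -⅓*(-11223) = 3741)
u = 9782 (u = 3741 + 6041 = 9782)
y = 107 (y = 99 - 1*(-8) = 99 + 8 = 107)
m(H) = √(107 + H) (m(H) = √(H + 107) = √(107 + H))
√(m(-219) + u) = √(√(107 - 219) + 9782) = √(√(-112) + 9782) = √(4*I*√7 + 9782) = √(9782 + 4*I*√7)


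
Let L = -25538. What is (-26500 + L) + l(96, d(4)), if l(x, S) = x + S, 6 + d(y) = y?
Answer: -51944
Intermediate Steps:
d(y) = -6 + y
l(x, S) = S + x
(-26500 + L) + l(96, d(4)) = (-26500 - 25538) + ((-6 + 4) + 96) = -52038 + (-2 + 96) = -52038 + 94 = -51944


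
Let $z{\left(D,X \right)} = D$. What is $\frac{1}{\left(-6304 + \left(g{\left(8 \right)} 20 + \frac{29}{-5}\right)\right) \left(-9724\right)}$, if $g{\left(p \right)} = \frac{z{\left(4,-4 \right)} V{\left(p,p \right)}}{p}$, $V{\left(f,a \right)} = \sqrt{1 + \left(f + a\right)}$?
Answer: $\frac{157745}{9678267065324} + \frac{125 \sqrt{17}}{4839133532662} \approx 1.6405 \cdot 10^{-8}$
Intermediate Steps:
$V{\left(f,a \right)} = \sqrt{1 + a + f}$ ($V{\left(f,a \right)} = \sqrt{1 + \left(a + f\right)} = \sqrt{1 + a + f}$)
$g{\left(p \right)} = \frac{4 \sqrt{1 + 2 p}}{p}$ ($g{\left(p \right)} = \frac{4 \sqrt{1 + p + p}}{p} = \frac{4 \sqrt{1 + 2 p}}{p}$)
$\frac{1}{\left(-6304 + \left(g{\left(8 \right)} 20 + \frac{29}{-5}\right)\right) \left(-9724\right)} = \frac{1}{\left(-6304 + \left(\frac{4 \sqrt{1 + 2 \cdot 8}}{8} \cdot 20 + \frac{29}{-5}\right)\right) \left(-9724\right)} = \frac{1}{-6304 + \left(4 \cdot \frac{1}{8} \sqrt{1 + 16} \cdot 20 + 29 \left(- \frac{1}{5}\right)\right)} \left(- \frac{1}{9724}\right) = \frac{1}{-6304 - \left(\frac{29}{5} - 4 \cdot \frac{1}{8} \sqrt{17} \cdot 20\right)} \left(- \frac{1}{9724}\right) = \frac{1}{-6304 - \left(\frac{29}{5} - \frac{\sqrt{17}}{2} \cdot 20\right)} \left(- \frac{1}{9724}\right) = \frac{1}{-6304 - \left(\frac{29}{5} - 10 \sqrt{17}\right)} \left(- \frac{1}{9724}\right) = \frac{1}{- \frac{31549}{5} + 10 \sqrt{17}} \left(- \frac{1}{9724}\right) = - \frac{1}{9724 \left(- \frac{31549}{5} + 10 \sqrt{17}\right)}$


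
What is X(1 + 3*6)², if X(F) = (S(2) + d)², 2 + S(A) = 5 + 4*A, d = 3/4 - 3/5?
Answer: 2472973441/160000 ≈ 15456.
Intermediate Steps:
d = 3/20 (d = 3*(¼) - 3*⅕ = ¾ - ⅗ = 3/20 ≈ 0.15000)
S(A) = 3 + 4*A (S(A) = -2 + (5 + 4*A) = 3 + 4*A)
X(F) = 49729/400 (X(F) = ((3 + 4*2) + 3/20)² = ((3 + 8) + 3/20)² = (11 + 3/20)² = (223/20)² = 49729/400)
X(1 + 3*6)² = (49729/400)² = 2472973441/160000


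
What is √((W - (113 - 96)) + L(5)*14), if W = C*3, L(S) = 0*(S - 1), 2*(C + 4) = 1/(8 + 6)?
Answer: I*√5663/14 ≈ 5.3752*I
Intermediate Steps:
C = -111/28 (C = -4 + 1/(2*(8 + 6)) = -4 + (½)/14 = -4 + (½)*(1/14) = -4 + 1/28 = -111/28 ≈ -3.9643)
L(S) = 0 (L(S) = 0*(-1 + S) = 0)
W = -333/28 (W = -111/28*3 = -333/28 ≈ -11.893)
√((W - (113 - 96)) + L(5)*14) = √((-333/28 - (113 - 96)) + 0*14) = √((-333/28 - 1*17) + 0) = √((-333/28 - 17) + 0) = √(-809/28 + 0) = √(-809/28) = I*√5663/14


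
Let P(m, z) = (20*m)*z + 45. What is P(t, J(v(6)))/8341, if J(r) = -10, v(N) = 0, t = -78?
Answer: 15645/8341 ≈ 1.8757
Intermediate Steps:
P(m, z) = 45 + 20*m*z (P(m, z) = 20*m*z + 45 = 45 + 20*m*z)
P(t, J(v(6)))/8341 = (45 + 20*(-78)*(-10))/8341 = (45 + 15600)*(1/8341) = 15645*(1/8341) = 15645/8341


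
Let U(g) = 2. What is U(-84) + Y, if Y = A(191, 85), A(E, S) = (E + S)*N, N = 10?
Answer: 2762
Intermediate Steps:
A(E, S) = 10*E + 10*S (A(E, S) = (E + S)*10 = 10*E + 10*S)
Y = 2760 (Y = 10*191 + 10*85 = 1910 + 850 = 2760)
U(-84) + Y = 2 + 2760 = 2762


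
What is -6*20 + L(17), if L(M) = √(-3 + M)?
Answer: -120 + √14 ≈ -116.26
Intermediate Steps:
-6*20 + L(17) = -6*20 + √(-3 + 17) = -120 + √14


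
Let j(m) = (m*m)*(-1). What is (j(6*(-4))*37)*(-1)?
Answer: 21312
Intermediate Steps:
j(m) = -m² (j(m) = m²*(-1) = -m²)
(j(6*(-4))*37)*(-1) = (-(6*(-4))²*37)*(-1) = (-1*(-24)²*37)*(-1) = (-1*576*37)*(-1) = -576*37*(-1) = -21312*(-1) = 21312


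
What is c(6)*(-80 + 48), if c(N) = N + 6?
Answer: -384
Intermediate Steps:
c(N) = 6 + N
c(6)*(-80 + 48) = (6 + 6)*(-80 + 48) = 12*(-32) = -384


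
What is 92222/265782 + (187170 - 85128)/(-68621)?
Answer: -10396280491/9119113311 ≈ -1.1401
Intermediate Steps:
92222/265782 + (187170 - 85128)/(-68621) = 92222*(1/265782) + 102042*(-1/68621) = 46111/132891 - 102042/68621 = -10396280491/9119113311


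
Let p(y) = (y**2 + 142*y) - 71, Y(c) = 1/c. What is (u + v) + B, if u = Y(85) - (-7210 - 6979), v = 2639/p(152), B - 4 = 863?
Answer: 57099320852/3792445 ≈ 15056.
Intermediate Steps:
B = 867 (B = 4 + 863 = 867)
p(y) = -71 + y**2 + 142*y
v = 2639/44617 (v = 2639/(-71 + 152**2 + 142*152) = 2639/(-71 + 23104 + 21584) = 2639/44617 ≈ 0.059148)
u = 1206066/85 (u = 1/85 - (-7210 - 6979) = 1/85 - 1*(-14189) = 1/85 + 14189 = 1206066/85 ≈ 14189.)
(u + v) + B = (1206066/85 + 2639/44617) + 867 = 53811271037/3792445 + 867 = 57099320852/3792445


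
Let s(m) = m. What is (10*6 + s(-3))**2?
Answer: 3249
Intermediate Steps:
(10*6 + s(-3))**2 = (10*6 - 3)**2 = (60 - 3)**2 = 57**2 = 3249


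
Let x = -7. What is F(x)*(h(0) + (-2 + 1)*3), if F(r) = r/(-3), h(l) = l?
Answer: -7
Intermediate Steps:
F(r) = -r/3 (F(r) = r*(-⅓) = -r/3)
F(x)*(h(0) + (-2 + 1)*3) = (-⅓*(-7))*(0 + (-2 + 1)*3) = 7*(0 - 1*3)/3 = 7*(0 - 3)/3 = (7/3)*(-3) = -7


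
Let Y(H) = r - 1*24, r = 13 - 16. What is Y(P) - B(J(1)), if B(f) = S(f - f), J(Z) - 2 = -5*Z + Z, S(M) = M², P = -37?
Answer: -27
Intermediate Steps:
r = -3
Y(H) = -27 (Y(H) = -3 - 1*24 = -3 - 24 = -27)
J(Z) = 2 - 4*Z (J(Z) = 2 + (-5*Z + Z) = 2 - 4*Z)
B(f) = 0 (B(f) = (f - f)² = 0² = 0)
Y(P) - B(J(1)) = -27 - 1*0 = -27 + 0 = -27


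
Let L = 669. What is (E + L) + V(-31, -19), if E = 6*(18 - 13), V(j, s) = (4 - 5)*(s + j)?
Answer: 749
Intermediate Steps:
V(j, s) = -j - s (V(j, s) = -(j + s) = -j - s)
E = 30 (E = 6*5 = 30)
(E + L) + V(-31, -19) = (30 + 669) + (-1*(-31) - 1*(-19)) = 699 + (31 + 19) = 699 + 50 = 749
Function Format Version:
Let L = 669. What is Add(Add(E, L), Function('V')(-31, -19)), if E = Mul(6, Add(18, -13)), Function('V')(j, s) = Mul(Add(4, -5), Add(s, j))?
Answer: 749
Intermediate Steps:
Function('V')(j, s) = Add(Mul(-1, j), Mul(-1, s)) (Function('V')(j, s) = Mul(-1, Add(j, s)) = Add(Mul(-1, j), Mul(-1, s)))
E = 30 (E = Mul(6, 5) = 30)
Add(Add(E, L), Function('V')(-31, -19)) = Add(Add(30, 669), Add(Mul(-1, -31), Mul(-1, -19))) = Add(699, Add(31, 19)) = Add(699, 50) = 749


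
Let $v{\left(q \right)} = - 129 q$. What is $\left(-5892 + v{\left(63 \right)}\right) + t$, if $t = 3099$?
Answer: $-10920$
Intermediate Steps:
$\left(-5892 + v{\left(63 \right)}\right) + t = \left(-5892 - 8127\right) + 3099 = -14019 + 3099 = -10920$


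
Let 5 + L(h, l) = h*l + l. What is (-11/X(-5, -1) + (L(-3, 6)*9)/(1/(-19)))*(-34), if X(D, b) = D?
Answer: -494564/5 ≈ -98913.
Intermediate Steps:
L(h, l) = -5 + l + h*l (L(h, l) = -5 + (h*l + l) = -5 + (l + h*l) = -5 + l + h*l)
(-11/X(-5, -1) + (L(-3, 6)*9)/(1/(-19)))*(-34) = (-11/(-5) + ((-5 + 6 - 3*6)*9)/(1/(-19)))*(-34) = (-11*(-⅕) + ((-5 + 6 - 18)*9)/(-1/19))*(-34) = (11/5 - 17*9*(-19))*(-34) = (11/5 - 153*(-19))*(-34) = (11/5 + 2907)*(-34) = (14546/5)*(-34) = -494564/5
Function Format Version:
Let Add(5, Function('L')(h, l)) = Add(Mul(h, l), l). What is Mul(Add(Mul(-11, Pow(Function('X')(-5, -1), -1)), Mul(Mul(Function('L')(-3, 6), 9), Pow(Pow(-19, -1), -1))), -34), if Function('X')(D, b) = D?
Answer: Rational(-494564, 5) ≈ -98913.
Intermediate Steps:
Function('L')(h, l) = Add(-5, l, Mul(h, l)) (Function('L')(h, l) = Add(-5, Add(Mul(h, l), l)) = Add(-5, Add(l, Mul(h, l))) = Add(-5, l, Mul(h, l)))
Mul(Add(Mul(-11, Pow(Function('X')(-5, -1), -1)), Mul(Mul(Function('L')(-3, 6), 9), Pow(Pow(-19, -1), -1))), -34) = Mul(Add(Mul(-11, Pow(-5, -1)), Mul(Mul(Add(-5, 6, Mul(-3, 6)), 9), Pow(Pow(-19, -1), -1))), -34) = Mul(Add(Mul(-11, Rational(-1, 5)), Mul(Mul(Add(-5, 6, -18), 9), Pow(Rational(-1, 19), -1))), -34) = Mul(Add(Rational(11, 5), Mul(Mul(-17, 9), -19)), -34) = Mul(Add(Rational(11, 5), Mul(-153, -19)), -34) = Mul(Add(Rational(11, 5), 2907), -34) = Mul(Rational(14546, 5), -34) = Rational(-494564, 5)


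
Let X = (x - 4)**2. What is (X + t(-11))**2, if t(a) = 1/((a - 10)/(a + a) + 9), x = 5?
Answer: 58081/47961 ≈ 1.2110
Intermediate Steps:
X = 1 (X = (5 - 4)**2 = 1**2 = 1)
t(a) = 1/(9 + (-10 + a)/(2*a)) (t(a) = 1/((-10 + a)/((2*a)) + 9) = 1/((-10 + a)*(1/(2*a)) + 9) = 1/((-10 + a)/(2*a) + 9) = 1/(9 + (-10 + a)/(2*a)))
(X + t(-11))**2 = (1 + 2*(-11)/(-10 + 19*(-11)))**2 = (1 + 2*(-11)/(-10 - 209))**2 = (1 + 2*(-11)/(-219))**2 = (1 + 2*(-11)*(-1/219))**2 = (1 + 22/219)**2 = (241/219)**2 = 58081/47961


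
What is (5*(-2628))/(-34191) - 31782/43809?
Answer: -18926226/55476797 ≈ -0.34116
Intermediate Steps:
(5*(-2628))/(-34191) - 31782/43809 = -13140*(-1/34191) - 31782*1/43809 = 1460/3799 - 10594/14603 = -18926226/55476797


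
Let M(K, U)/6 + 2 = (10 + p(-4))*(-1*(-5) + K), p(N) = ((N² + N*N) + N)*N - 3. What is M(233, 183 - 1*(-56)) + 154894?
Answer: 4942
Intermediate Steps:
p(N) = -3 + N*(N + 2*N²) (p(N) = ((N² + N²) + N)*N - 3 = (2*N² + N)*N - 3 = (N + 2*N²)*N - 3 = N*(N + 2*N²) - 3 = -3 + N*(N + 2*N²))
M(K, U) = -3162 - 630*K (M(K, U) = -12 + 6*((10 + (-3 + (-4)² + 2*(-4)³))*(-1*(-5) + K)) = -12 + 6*((10 + (-3 + 16 + 2*(-64)))*(5 + K)) = -12 + 6*((10 + (-3 + 16 - 128))*(5 + K)) = -12 + 6*((10 - 115)*(5 + K)) = -12 + 6*(-105*(5 + K)) = -12 + 6*(-525 - 105*K) = -12 + (-3150 - 630*K) = -3162 - 630*K)
M(233, 183 - 1*(-56)) + 154894 = (-3162 - 630*233) + 154894 = (-3162 - 146790) + 154894 = -149952 + 154894 = 4942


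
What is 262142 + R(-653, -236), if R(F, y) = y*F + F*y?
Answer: 570358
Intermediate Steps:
R(F, y) = 2*F*y (R(F, y) = F*y + F*y = 2*F*y)
262142 + R(-653, -236) = 262142 + 2*(-653)*(-236) = 262142 + 308216 = 570358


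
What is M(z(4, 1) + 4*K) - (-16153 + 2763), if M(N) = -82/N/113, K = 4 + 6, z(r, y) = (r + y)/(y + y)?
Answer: 128610786/9605 ≈ 13390.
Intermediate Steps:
z(r, y) = (r + y)/(2*y) (z(r, y) = (r + y)/((2*y)) = (r + y)*(1/(2*y)) = (r + y)/(2*y))
K = 10
M(N) = -82/(113*N) (M(N) = -82/N*(1/113) = -82/(113*N))
M(z(4, 1) + 4*K) - (-16153 + 2763) = -82/(113*((½)*(4 + 1)/1 + 4*10)) - (-16153 + 2763) = -82/(113*((½)*1*5 + 40)) - 1*(-13390) = -82/(113*(5/2 + 40)) + 13390 = -82/(113*85/2) + 13390 = -82/113*2/85 + 13390 = -164/9605 + 13390 = 128610786/9605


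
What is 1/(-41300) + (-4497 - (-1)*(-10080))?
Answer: -602030101/41300 ≈ -14577.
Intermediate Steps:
1/(-41300) + (-4497 - (-1)*(-10080)) = -1/41300 + (-4497 - 1*10080) = -1/41300 + (-4497 - 10080) = -1/41300 - 14577 = -602030101/41300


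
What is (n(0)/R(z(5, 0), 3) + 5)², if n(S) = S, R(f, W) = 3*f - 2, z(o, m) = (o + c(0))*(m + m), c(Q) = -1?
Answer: 25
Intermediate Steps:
z(o, m) = 2*m*(-1 + o) (z(o, m) = (o - 1)*(m + m) = (-1 + o)*(2*m) = 2*m*(-1 + o))
R(f, W) = -2 + 3*f
(n(0)/R(z(5, 0), 3) + 5)² = (0/(-2 + 3*(2*0*(-1 + 5))) + 5)² = (0/(-2 + 3*(2*0*4)) + 5)² = (0/(-2 + 3*0) + 5)² = (0/(-2 + 0) + 5)² = (0/(-2) + 5)² = (0*(-½) + 5)² = (0 + 5)² = 5² = 25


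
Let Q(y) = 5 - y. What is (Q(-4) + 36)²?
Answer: 2025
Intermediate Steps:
(Q(-4) + 36)² = ((5 - 1*(-4)) + 36)² = ((5 + 4) + 36)² = (9 + 36)² = 45² = 2025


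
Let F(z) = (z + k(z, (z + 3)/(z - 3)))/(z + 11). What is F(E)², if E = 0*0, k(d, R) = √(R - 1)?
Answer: -2/121 ≈ -0.016529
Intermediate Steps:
k(d, R) = √(-1 + R)
E = 0
F(z) = (z + √(-1 + (3 + z)/(-3 + z)))/(11 + z) (F(z) = (z + √(-1 + (z + 3)/(z - 3)))/(z + 11) = (z + √(-1 + (3 + z)/(-3 + z)))/(11 + z))
F(E)² = ((0 + √6*√(1/(-3 + 0)))/(11 + 0))² = ((0 + √6*√(1/(-3)))/11)² = ((0 + √6*√(-⅓))/11)² = ((0 + √6*(I*√3/3))/11)² = ((0 + I*√2)/11)² = ((I*√2)/11)² = (I*√2/11)² = -2/121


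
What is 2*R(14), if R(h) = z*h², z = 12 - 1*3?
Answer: 3528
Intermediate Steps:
z = 9 (z = 12 - 3 = 9)
R(h) = 9*h²
2*R(14) = 2*(9*14²) = 2*(9*196) = 2*1764 = 3528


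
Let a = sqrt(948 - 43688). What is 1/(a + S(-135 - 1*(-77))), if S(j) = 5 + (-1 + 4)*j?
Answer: -169/71301 - 2*I*sqrt(10685)/71301 ≈ -0.0023702 - 0.0028995*I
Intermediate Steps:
a = 2*I*sqrt(10685) (a = sqrt(-42740) = 2*I*sqrt(10685) ≈ 206.74*I)
S(j) = 5 + 3*j
1/(a + S(-135 - 1*(-77))) = 1/(2*I*sqrt(10685) + (5 + 3*(-135 - 1*(-77)))) = 1/(2*I*sqrt(10685) + (5 + 3*(-135 + 77))) = 1/(2*I*sqrt(10685) + (5 + 3*(-58))) = 1/(2*I*sqrt(10685) + (5 - 174)) = 1/(2*I*sqrt(10685) - 169) = 1/(-169 + 2*I*sqrt(10685))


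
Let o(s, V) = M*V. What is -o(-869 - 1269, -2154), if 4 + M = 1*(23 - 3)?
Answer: 34464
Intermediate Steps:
M = 16 (M = -4 + 1*(23 - 3) = -4 + 1*20 = -4 + 20 = 16)
o(s, V) = 16*V
-o(-869 - 1269, -2154) = -16*(-2154) = -1*(-34464) = 34464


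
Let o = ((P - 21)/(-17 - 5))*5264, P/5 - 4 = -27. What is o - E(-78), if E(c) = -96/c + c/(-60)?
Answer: 46530141/1430 ≈ 32539.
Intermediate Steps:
P = -115 (P = 20 + 5*(-27) = 20 - 135 = -115)
E(c) = -96/c - c/60 (E(c) = -96/c + c*(-1/60) = -96/c - c/60)
o = 357952/11 (o = ((-115 - 21)/(-17 - 5))*5264 = -136/(-22)*5264 = -136*(-1/22)*5264 = (68/11)*5264 = 357952/11 ≈ 32541.)
o - E(-78) = 357952/11 - (-96/(-78) - 1/60*(-78)) = 357952/11 - (-96*(-1/78) + 13/10) = 357952/11 - (16/13 + 13/10) = 357952/11 - 1*329/130 = 357952/11 - 329/130 = 46530141/1430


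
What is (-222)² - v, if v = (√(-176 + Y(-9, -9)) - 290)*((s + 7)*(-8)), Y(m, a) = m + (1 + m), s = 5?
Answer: 21444 + 96*I*√193 ≈ 21444.0 + 1333.7*I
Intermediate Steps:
Y(m, a) = 1 + 2*m
v = 27840 - 96*I*√193 (v = (√(-176 + (1 + 2*(-9))) - 290)*((5 + 7)*(-8)) = (√(-176 + (1 - 18)) - 290)*(12*(-8)) = (√(-176 - 17) - 290)*(-96) = (√(-193) - 290)*(-96) = (I*√193 - 290)*(-96) = (-290 + I*√193)*(-96) = 27840 - 96*I*√193 ≈ 27840.0 - 1333.7*I)
(-222)² - v = (-222)² - (27840 - 96*I*√193) = 49284 + (-27840 + 96*I*√193) = 21444 + 96*I*√193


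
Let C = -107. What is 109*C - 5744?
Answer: -17407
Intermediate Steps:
109*C - 5744 = 109*(-107) - 5744 = -11663 - 5744 = -17407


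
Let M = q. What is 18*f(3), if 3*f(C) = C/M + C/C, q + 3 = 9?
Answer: 9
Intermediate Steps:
q = 6 (q = -3 + 9 = 6)
M = 6
f(C) = 1/3 + C/18 (f(C) = (C/6 + C/C)/3 = (C*(1/6) + 1)/3 = (C/6 + 1)/3 = (1 + C/6)/3 = 1/3 + C/18)
18*f(3) = 18*(1/3 + (1/18)*3) = 18*(1/3 + 1/6) = 18*(1/2) = 9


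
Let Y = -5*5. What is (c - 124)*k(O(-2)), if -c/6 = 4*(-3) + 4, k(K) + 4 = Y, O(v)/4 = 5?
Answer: 2204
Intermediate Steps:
Y = -25
O(v) = 20 (O(v) = 4*5 = 20)
k(K) = -29 (k(K) = -4 - 25 = -29)
c = 48 (c = -6*(4*(-3) + 4) = -6*(-12 + 4) = -6*(-8) = 48)
(c - 124)*k(O(-2)) = (48 - 124)*(-29) = -76*(-29) = 2204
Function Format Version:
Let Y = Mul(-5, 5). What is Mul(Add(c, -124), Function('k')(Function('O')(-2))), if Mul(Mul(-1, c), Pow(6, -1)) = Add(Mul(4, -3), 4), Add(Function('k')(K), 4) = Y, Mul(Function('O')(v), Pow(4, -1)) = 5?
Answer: 2204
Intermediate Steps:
Y = -25
Function('O')(v) = 20 (Function('O')(v) = Mul(4, 5) = 20)
Function('k')(K) = -29 (Function('k')(K) = Add(-4, -25) = -29)
c = 48 (c = Mul(-6, Add(Mul(4, -3), 4)) = Mul(-6, Add(-12, 4)) = Mul(-6, -8) = 48)
Mul(Add(c, -124), Function('k')(Function('O')(-2))) = Mul(Add(48, -124), -29) = Mul(-76, -29) = 2204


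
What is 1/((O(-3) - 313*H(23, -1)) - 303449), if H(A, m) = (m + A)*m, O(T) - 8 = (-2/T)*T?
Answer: -1/296557 ≈ -3.3720e-6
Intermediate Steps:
O(T) = 6 (O(T) = 8 + (-2/T)*T = 8 - 2 = 6)
H(A, m) = m*(A + m) (H(A, m) = (A + m)*m = m*(A + m))
1/((O(-3) - 313*H(23, -1)) - 303449) = 1/((6 - (-313)*(23 - 1)) - 303449) = 1/((6 - (-313)*22) - 303449) = 1/((6 - 313*(-22)) - 303449) = 1/((6 + 6886) - 303449) = 1/(6892 - 303449) = 1/(-296557) = -1/296557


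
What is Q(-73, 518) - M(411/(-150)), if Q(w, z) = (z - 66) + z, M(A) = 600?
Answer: 370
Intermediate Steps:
Q(w, z) = -66 + 2*z (Q(w, z) = (-66 + z) + z = -66 + 2*z)
Q(-73, 518) - M(411/(-150)) = (-66 + 2*518) - 1*600 = (-66 + 1036) - 600 = 970 - 600 = 370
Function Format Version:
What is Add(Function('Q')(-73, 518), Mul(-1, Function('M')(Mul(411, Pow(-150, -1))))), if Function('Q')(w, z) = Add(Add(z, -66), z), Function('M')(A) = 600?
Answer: 370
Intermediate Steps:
Function('Q')(w, z) = Add(-66, Mul(2, z)) (Function('Q')(w, z) = Add(Add(-66, z), z) = Add(-66, Mul(2, z)))
Add(Function('Q')(-73, 518), Mul(-1, Function('M')(Mul(411, Pow(-150, -1))))) = Add(Add(-66, Mul(2, 518)), Mul(-1, 600)) = Add(Add(-66, 1036), -600) = Add(970, -600) = 370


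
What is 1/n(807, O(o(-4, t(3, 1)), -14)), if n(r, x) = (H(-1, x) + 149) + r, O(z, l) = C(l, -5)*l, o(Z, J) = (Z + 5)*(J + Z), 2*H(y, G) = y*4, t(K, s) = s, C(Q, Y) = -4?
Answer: 1/954 ≈ 0.0010482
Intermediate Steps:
H(y, G) = 2*y (H(y, G) = (y*4)/2 = (4*y)/2 = 2*y)
o(Z, J) = (5 + Z)*(J + Z)
O(z, l) = -4*l
n(r, x) = 147 + r (n(r, x) = (2*(-1) + 149) + r = (-2 + 149) + r = 147 + r)
1/n(807, O(o(-4, t(3, 1)), -14)) = 1/(147 + 807) = 1/954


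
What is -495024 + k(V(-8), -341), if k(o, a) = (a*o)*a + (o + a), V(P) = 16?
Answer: 1365147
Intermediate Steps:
k(o, a) = a + o + o*a**2 (k(o, a) = o*a**2 + (a + o) = a + o + o*a**2)
-495024 + k(V(-8), -341) = -495024 + (-341 + 16 + 16*(-341)**2) = -495024 + (-341 + 16 + 16*116281) = -495024 + (-341 + 16 + 1860496) = -495024 + 1860171 = 1365147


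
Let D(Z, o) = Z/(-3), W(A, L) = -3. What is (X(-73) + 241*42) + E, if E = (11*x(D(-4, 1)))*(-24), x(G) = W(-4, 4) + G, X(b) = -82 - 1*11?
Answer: 10469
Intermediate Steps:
X(b) = -93 (X(b) = -82 - 11 = -93)
D(Z, o) = -Z/3 (D(Z, o) = Z*(-⅓) = -Z/3)
x(G) = -3 + G
E = 440 (E = (11*(-3 - ⅓*(-4)))*(-24) = (11*(-3 + 4/3))*(-24) = (11*(-5/3))*(-24) = -55/3*(-24) = 440)
(X(-73) + 241*42) + E = (-93 + 241*42) + 440 = (-93 + 10122) + 440 = 10029 + 440 = 10469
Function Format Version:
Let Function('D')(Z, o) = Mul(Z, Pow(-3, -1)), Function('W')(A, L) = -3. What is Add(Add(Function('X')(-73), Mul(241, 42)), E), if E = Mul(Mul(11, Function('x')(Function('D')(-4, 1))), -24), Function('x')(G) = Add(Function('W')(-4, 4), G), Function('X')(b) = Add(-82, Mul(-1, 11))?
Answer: 10469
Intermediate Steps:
Function('X')(b) = -93 (Function('X')(b) = Add(-82, -11) = -93)
Function('D')(Z, o) = Mul(Rational(-1, 3), Z) (Function('D')(Z, o) = Mul(Z, Rational(-1, 3)) = Mul(Rational(-1, 3), Z))
Function('x')(G) = Add(-3, G)
E = 440 (E = Mul(Mul(11, Add(-3, Mul(Rational(-1, 3), -4))), -24) = Mul(Mul(11, Add(-3, Rational(4, 3))), -24) = Mul(Mul(11, Rational(-5, 3)), -24) = Mul(Rational(-55, 3), -24) = 440)
Add(Add(Function('X')(-73), Mul(241, 42)), E) = Add(Add(-93, Mul(241, 42)), 440) = Add(Add(-93, 10122), 440) = Add(10029, 440) = 10469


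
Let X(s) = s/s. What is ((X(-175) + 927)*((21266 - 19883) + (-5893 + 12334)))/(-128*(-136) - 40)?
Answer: 907584/2171 ≈ 418.05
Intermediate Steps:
X(s) = 1
((X(-175) + 927)*((21266 - 19883) + (-5893 + 12334)))/(-128*(-136) - 40) = ((1 + 927)*((21266 - 19883) + (-5893 + 12334)))/(-128*(-136) - 40) = (928*(1383 + 6441))/(17408 - 40) = (928*7824)/17368 = 7260672*(1/17368) = 907584/2171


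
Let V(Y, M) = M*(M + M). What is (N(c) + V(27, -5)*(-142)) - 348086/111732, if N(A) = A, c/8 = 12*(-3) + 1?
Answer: -412465123/55866 ≈ -7383.1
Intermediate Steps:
V(Y, M) = 2*M² (V(Y, M) = M*(2*M) = 2*M²)
c = -280 (c = 8*(12*(-3) + 1) = 8*(-36 + 1) = 8*(-35) = -280)
(N(c) + V(27, -5)*(-142)) - 348086/111732 = (-280 + (2*(-5)²)*(-142)) - 348086/111732 = (-280 + (2*25)*(-142)) - 348086/111732 = (-280 + 50*(-142)) - 1*174043/55866 = (-280 - 7100) - 174043/55866 = -7380 - 174043/55866 = -412465123/55866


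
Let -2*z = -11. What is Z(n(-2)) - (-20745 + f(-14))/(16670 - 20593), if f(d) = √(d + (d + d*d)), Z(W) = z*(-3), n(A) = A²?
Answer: -170949/7846 + 2*√42/3923 ≈ -21.785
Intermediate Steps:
z = 11/2 (z = -½*(-11) = 11/2 ≈ 5.5000)
Z(W) = -33/2 (Z(W) = (11/2)*(-3) = -33/2)
f(d) = √(d² + 2*d) (f(d) = √(d + (d + d²)) = √(d² + 2*d))
Z(n(-2)) - (-20745 + f(-14))/(16670 - 20593) = -33/2 - (-20745 + √(-14*(2 - 14)))/(16670 - 20593) = -33/2 - (-20745 + √(-14*(-12)))/(-3923) = -33/2 - (-20745 + √168)*(-1)/3923 = -33/2 - (-20745 + 2*√42)*(-1)/3923 = -33/2 - (20745/3923 - 2*√42/3923) = -33/2 + (-20745/3923 + 2*√42/3923) = -170949/7846 + 2*√42/3923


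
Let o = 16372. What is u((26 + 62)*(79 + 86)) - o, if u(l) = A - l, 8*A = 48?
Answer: -30886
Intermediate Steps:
A = 6 (A = (⅛)*48 = 6)
u(l) = 6 - l
u((26 + 62)*(79 + 86)) - o = (6 - (26 + 62)*(79 + 86)) - 1*16372 = (6 - 88*165) - 16372 = (6 - 1*14520) - 16372 = (6 - 14520) - 16372 = -14514 - 16372 = -30886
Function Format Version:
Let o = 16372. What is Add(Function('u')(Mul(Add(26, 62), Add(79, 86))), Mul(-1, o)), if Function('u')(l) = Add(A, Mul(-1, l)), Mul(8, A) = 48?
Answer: -30886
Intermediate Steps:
A = 6 (A = Mul(Rational(1, 8), 48) = 6)
Function('u')(l) = Add(6, Mul(-1, l))
Add(Function('u')(Mul(Add(26, 62), Add(79, 86))), Mul(-1, o)) = Add(Add(6, Mul(-1, Mul(Add(26, 62), Add(79, 86)))), Mul(-1, 16372)) = Add(Add(6, Mul(-1, Mul(88, 165))), -16372) = Add(Add(6, Mul(-1, 14520)), -16372) = Add(Add(6, -14520), -16372) = Add(-14514, -16372) = -30886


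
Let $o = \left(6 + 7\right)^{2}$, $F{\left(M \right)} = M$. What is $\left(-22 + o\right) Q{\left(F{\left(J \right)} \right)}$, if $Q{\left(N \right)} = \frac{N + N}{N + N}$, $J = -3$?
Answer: $147$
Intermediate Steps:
$Q{\left(N \right)} = 1$ ($Q{\left(N \right)} = \frac{2 N}{2 N} = 2 N \frac{1}{2 N} = 1$)
$o = 169$ ($o = 13^{2} = 169$)
$\left(-22 + o\right) Q{\left(F{\left(J \right)} \right)} = \left(-22 + 169\right) 1 = 147 \cdot 1 = 147$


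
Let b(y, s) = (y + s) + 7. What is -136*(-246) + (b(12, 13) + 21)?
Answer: 33509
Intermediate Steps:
b(y, s) = 7 + s + y (b(y, s) = (s + y) + 7 = 7 + s + y)
-136*(-246) + (b(12, 13) + 21) = -136*(-246) + ((7 + 13 + 12) + 21) = 33456 + (32 + 21) = 33456 + 53 = 33509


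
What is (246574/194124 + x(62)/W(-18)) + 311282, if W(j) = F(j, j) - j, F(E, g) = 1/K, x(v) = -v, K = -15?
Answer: 8127415683739/26109678 ≈ 3.1128e+5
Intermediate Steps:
F(E, g) = -1/15 (F(E, g) = 1/(-15) = -1/15)
W(j) = -1/15 - j
(246574/194124 + x(62)/W(-18)) + 311282 = (246574/194124 + (-1*62)/(-1/15 - 1*(-18))) + 311282 = (246574*(1/194124) - 62/(-1/15 + 18)) + 311282 = (123287/97062 - 62/269/15) + 311282 = (123287/97062 - 62*15/269) + 311282 = (123287/97062 - 930/269) + 311282 = -57103457/26109678 + 311282 = 8127415683739/26109678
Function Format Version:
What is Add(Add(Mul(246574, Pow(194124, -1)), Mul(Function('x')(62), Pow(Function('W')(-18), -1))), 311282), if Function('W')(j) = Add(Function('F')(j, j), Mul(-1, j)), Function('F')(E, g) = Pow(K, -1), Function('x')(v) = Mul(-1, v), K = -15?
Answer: Rational(8127415683739, 26109678) ≈ 3.1128e+5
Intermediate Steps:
Function('F')(E, g) = Rational(-1, 15) (Function('F')(E, g) = Pow(-15, -1) = Rational(-1, 15))
Function('W')(j) = Add(Rational(-1, 15), Mul(-1, j))
Add(Add(Mul(246574, Pow(194124, -1)), Mul(Function('x')(62), Pow(Function('W')(-18), -1))), 311282) = Add(Add(Mul(246574, Pow(194124, -1)), Mul(Mul(-1, 62), Pow(Add(Rational(-1, 15), Mul(-1, -18)), -1))), 311282) = Add(Add(Mul(246574, Rational(1, 194124)), Mul(-62, Pow(Add(Rational(-1, 15), 18), -1))), 311282) = Add(Add(Rational(123287, 97062), Mul(-62, Pow(Rational(269, 15), -1))), 311282) = Add(Add(Rational(123287, 97062), Mul(-62, Rational(15, 269))), 311282) = Add(Add(Rational(123287, 97062), Rational(-930, 269)), 311282) = Add(Rational(-57103457, 26109678), 311282) = Rational(8127415683739, 26109678)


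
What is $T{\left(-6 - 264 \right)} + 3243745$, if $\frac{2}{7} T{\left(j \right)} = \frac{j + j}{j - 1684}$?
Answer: $\frac{3169139810}{977} \approx 3.2437 \cdot 10^{6}$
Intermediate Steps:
$T{\left(j \right)} = \frac{7 j}{-1684 + j}$ ($T{\left(j \right)} = \frac{7 \frac{j + j}{j - 1684}}{2} = \frac{7 \frac{2 j}{-1684 + j}}{2} = \frac{7 j}{-1684 + j}$)
$T{\left(-6 - 264 \right)} + 3243745 = \frac{7 \left(-6 - 264\right)}{-1684 - 270} + 3243745 = 7 \left(-270\right) \frac{1}{-1684 - 270} + 3243745 = 7 \left(-270\right) \frac{1}{-1954} + 3243745 = 7 \left(-270\right) \left(- \frac{1}{1954}\right) + 3243745 = \frac{945}{977} + 3243745 = \frac{3169139810}{977}$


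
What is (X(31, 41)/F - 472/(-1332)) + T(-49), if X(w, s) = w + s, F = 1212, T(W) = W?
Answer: -1634101/33633 ≈ -48.586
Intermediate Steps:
X(w, s) = s + w
(X(31, 41)/F - 472/(-1332)) + T(-49) = ((41 + 31)/1212 - 472/(-1332)) - 49 = (72*(1/1212) - 472*(-1/1332)) - 49 = (6/101 + 118/333) - 49 = 13916/33633 - 49 = -1634101/33633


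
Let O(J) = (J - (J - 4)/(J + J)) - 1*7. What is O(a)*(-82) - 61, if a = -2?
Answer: 800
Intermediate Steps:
O(J) = -7 + J - (-4 + J)/(2*J) (O(J) = (J - (-4 + J)/(2*J)) - 7 = -7 + J - (-4 + J)/(2*J))
O(a)*(-82) - 61 = (-15/2 - 2 + 2/(-2))*(-82) - 61 = (-15/2 - 2 + 2*(-½))*(-82) - 61 = (-15/2 - 2 - 1)*(-82) - 61 = -21/2*(-82) - 61 = 861 - 61 = 800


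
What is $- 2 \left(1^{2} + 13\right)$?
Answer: $-28$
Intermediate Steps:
$- 2 \left(1^{2} + 13\right) = - 2 \left(1 + 13\right) = \left(-2\right) 14 = -28$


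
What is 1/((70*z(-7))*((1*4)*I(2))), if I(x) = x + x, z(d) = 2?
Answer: 1/2240 ≈ 0.00044643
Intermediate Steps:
I(x) = 2*x
1/((70*z(-7))*((1*4)*I(2))) = 1/((70*2)*((1*4)*(2*2))) = 1/(140*(4*4)) = 1/(140*16) = 1/2240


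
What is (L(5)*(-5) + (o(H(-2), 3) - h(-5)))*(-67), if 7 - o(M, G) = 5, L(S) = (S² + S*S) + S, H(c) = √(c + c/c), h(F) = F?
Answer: 17956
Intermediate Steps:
H(c) = √(1 + c) (H(c) = √(c + 1) = √(1 + c))
L(S) = S + 2*S² (L(S) = (S² + S²) + S = 2*S² + S = S + 2*S²)
o(M, G) = 2 (o(M, G) = 7 - 1*5 = 7 - 5 = 2)
(L(5)*(-5) + (o(H(-2), 3) - h(-5)))*(-67) = ((5*(1 + 2*5))*(-5) + (2 - 1*(-5)))*(-67) = ((5*(1 + 10))*(-5) + (2 + 5))*(-67) = ((5*11)*(-5) + 7)*(-67) = (55*(-5) + 7)*(-67) = (-275 + 7)*(-67) = -268*(-67) = 17956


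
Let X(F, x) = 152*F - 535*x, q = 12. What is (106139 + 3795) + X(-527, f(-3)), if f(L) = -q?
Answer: 36250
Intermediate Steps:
f(L) = -12 (f(L) = -1*12 = -12)
X(F, x) = -535*x + 152*F
(106139 + 3795) + X(-527, f(-3)) = (106139 + 3795) + (-535*(-12) + 152*(-527)) = 109934 + (6420 - 80104) = 109934 - 73684 = 36250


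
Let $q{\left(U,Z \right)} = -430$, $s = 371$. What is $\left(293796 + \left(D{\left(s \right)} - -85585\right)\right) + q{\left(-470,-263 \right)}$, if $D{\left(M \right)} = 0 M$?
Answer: $378951$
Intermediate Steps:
$D{\left(M \right)} = 0$
$\left(293796 + \left(D{\left(s \right)} - -85585\right)\right) + q{\left(-470,-263 \right)} = \left(293796 + \left(0 - -85585\right)\right) - 430 = \left(293796 + \left(0 + 85585\right)\right) - 430 = \left(293796 + 85585\right) - 430 = 379381 - 430 = 378951$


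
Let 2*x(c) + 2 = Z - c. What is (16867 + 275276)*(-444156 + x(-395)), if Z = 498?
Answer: -259253833203/2 ≈ -1.2963e+11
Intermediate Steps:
x(c) = 248 - c/2 (x(c) = -1 + (498 - c)/2 = -1 + (249 - c/2) = 248 - c/2)
(16867 + 275276)*(-444156 + x(-395)) = (16867 + 275276)*(-444156 + (248 - 1/2*(-395))) = 292143*(-444156 + (248 + 395/2)) = 292143*(-444156 + 891/2) = 292143*(-887421/2) = -259253833203/2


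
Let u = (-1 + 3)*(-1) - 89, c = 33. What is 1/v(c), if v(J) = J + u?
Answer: -1/58 ≈ -0.017241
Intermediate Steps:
u = -91 (u = 2*(-1) - 89 = -2 - 89 = -91)
v(J) = -91 + J (v(J) = J - 91 = -91 + J)
1/v(c) = 1/(-91 + 33) = 1/(-58) = -1/58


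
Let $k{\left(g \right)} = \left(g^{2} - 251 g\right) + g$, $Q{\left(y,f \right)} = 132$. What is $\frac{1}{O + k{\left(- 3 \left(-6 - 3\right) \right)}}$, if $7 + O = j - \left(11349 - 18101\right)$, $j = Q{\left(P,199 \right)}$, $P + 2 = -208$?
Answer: $\frac{1}{856} \approx 0.0011682$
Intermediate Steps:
$P = -210$ ($P = -2 - 208 = -210$)
$j = 132$
$k{\left(g \right)} = g^{2} - 250 g$
$O = 6877$ ($O = -7 + \left(132 - \left(11349 - 18101\right)\right) = -7 + \left(132 - -6752\right) = -7 + \left(132 + 6752\right) = -7 + 6884 = 6877$)
$\frac{1}{O + k{\left(- 3 \left(-6 - 3\right) \right)}} = \frac{1}{6877 + - 3 \left(-6 - 3\right) \left(-250 - 3 \left(-6 - 3\right)\right)} = \frac{1}{6877 + \left(-3\right) \left(-9\right) \left(-250 - -27\right)} = \frac{1}{6877 + 27 \left(-250 + 27\right)} = \frac{1}{6877 + 27 \left(-223\right)} = \frac{1}{6877 - 6021} = \frac{1}{856}$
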